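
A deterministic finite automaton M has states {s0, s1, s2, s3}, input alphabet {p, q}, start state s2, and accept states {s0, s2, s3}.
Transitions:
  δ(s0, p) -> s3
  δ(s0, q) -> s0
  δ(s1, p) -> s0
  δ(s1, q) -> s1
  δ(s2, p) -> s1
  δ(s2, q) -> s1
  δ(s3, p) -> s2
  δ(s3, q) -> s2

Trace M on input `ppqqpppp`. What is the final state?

s0

s2 --p--> s1
s1 --p--> s0
s0 --q--> s0
s0 --q--> s0
s0 --p--> s3
s3 --p--> s2
s2 --p--> s1
s1 --p--> s0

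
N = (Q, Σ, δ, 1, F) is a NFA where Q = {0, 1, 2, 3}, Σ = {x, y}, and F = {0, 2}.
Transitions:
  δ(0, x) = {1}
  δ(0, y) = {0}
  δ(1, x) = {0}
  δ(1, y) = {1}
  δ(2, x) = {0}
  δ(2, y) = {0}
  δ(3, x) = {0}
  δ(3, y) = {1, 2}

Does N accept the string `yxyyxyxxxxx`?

Start: {1}
read y: {1}
read x: {0}
read y: {0}
read y: {0}
read x: {1}
read y: {1}
read x: {0}
read x: {1}
read x: {0}
read x: {1}
read x: {0}
Reachable ∩ accepting = {0} — nonempty.

accepted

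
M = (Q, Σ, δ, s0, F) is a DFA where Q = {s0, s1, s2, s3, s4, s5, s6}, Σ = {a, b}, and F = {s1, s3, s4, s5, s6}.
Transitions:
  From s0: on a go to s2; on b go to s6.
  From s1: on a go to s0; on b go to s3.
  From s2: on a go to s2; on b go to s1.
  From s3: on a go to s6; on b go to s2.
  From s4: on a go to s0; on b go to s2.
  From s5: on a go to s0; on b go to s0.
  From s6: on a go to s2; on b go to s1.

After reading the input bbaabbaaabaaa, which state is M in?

s0 --b--> s6
s6 --b--> s1
s1 --a--> s0
s0 --a--> s2
s2 --b--> s1
s1 --b--> s3
s3 --a--> s6
s6 --a--> s2
s2 --a--> s2
s2 --b--> s1
s1 --a--> s0
s0 --a--> s2
s2 --a--> s2

s2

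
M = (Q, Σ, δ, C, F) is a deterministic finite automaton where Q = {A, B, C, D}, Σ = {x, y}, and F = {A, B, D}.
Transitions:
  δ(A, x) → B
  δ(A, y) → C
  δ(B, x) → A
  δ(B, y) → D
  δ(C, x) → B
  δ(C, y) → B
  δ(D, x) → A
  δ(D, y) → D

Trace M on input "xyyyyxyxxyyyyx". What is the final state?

C --x--> B
B --y--> D
D --y--> D
D --y--> D
D --y--> D
D --x--> A
A --y--> C
C --x--> B
B --x--> A
A --y--> C
C --y--> B
B --y--> D
D --y--> D
D --x--> A

A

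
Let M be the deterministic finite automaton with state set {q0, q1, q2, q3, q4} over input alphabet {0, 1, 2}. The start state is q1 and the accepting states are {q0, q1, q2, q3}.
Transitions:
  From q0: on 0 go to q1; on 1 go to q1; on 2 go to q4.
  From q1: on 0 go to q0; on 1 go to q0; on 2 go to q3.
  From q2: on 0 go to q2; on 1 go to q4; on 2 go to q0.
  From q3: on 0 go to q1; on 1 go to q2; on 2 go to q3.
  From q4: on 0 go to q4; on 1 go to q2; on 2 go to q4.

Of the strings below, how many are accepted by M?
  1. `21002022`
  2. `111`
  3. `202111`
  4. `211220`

3

`21002022`: accepted
`111`: accepted
`202111`: accepted
`211220`: rejected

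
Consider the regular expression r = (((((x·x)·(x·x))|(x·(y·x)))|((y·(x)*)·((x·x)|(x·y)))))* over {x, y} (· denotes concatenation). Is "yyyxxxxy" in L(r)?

yyyxxxxy cannot be split into zero or more pieces each matching ((((x·x)·(x·x))|(x·(y·x)))|((y·(x)*)·((x·x)|(x·y)))).

no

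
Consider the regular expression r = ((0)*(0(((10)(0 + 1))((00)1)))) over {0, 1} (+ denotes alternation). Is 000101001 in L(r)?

Split as 00·0101001: (0)* matches 00 and (0(((10)(0+1))((00)1))) matches 0101001.

yes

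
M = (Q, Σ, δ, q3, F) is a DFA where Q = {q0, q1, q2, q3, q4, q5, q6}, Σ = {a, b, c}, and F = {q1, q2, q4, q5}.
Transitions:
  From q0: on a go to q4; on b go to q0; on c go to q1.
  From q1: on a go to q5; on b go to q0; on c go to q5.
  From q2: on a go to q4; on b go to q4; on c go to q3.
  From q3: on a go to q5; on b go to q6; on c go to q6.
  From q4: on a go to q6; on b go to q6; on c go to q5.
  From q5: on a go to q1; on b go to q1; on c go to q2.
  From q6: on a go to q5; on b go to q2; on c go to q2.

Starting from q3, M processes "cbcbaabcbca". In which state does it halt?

q5

q3 --c--> q6
q6 --b--> q2
q2 --c--> q3
q3 --b--> q6
q6 --a--> q5
q5 --a--> q1
q1 --b--> q0
q0 --c--> q1
q1 --b--> q0
q0 --c--> q1
q1 --a--> q5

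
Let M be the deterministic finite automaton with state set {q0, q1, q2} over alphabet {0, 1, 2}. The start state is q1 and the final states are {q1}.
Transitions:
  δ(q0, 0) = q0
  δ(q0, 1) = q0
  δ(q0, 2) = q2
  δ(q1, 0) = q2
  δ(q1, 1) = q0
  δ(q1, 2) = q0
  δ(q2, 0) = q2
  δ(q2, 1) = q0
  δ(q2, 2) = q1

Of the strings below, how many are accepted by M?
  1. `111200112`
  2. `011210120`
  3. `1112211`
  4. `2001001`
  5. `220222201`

0

`111200112`: rejected
`011210120`: rejected
`1112211`: rejected
`2001001`: rejected
`220222201`: rejected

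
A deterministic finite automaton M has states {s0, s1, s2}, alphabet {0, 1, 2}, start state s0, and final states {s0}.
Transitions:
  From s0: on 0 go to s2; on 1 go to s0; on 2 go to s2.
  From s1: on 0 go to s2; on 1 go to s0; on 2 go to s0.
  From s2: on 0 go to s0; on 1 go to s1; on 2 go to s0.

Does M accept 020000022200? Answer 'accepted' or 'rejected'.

s0 --0--> s2
s2 --2--> s0
s0 --0--> s2
s2 --0--> s0
s0 --0--> s2
s2 --0--> s0
s0 --0--> s2
s2 --2--> s0
s0 --2--> s2
s2 --2--> s0
s0 --0--> s2
s2 --0--> s0
End in state s0, which is an accepting state.

accepted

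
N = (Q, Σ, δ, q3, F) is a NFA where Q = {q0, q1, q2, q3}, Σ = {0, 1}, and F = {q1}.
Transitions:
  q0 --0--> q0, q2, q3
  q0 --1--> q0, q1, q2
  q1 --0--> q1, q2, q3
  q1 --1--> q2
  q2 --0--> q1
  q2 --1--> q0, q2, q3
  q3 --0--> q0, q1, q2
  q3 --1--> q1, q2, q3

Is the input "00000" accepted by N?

accepted

Start: {q3}
read 0: {q0, q1, q2}
read 0: {q0, q1, q2, q3}
read 0: {q0, q1, q2, q3}
read 0: {q0, q1, q2, q3}
read 0: {q0, q1, q2, q3}
Reachable ∩ accepting = {q1} — nonempty.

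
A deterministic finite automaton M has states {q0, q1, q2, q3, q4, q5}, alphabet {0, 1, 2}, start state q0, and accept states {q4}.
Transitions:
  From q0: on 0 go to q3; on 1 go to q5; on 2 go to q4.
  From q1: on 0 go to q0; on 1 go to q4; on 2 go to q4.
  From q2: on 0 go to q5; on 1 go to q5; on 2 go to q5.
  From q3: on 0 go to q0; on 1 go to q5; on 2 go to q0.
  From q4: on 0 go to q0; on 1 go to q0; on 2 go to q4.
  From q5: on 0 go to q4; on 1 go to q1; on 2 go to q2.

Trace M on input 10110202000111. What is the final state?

q4

q0 --1--> q5
q5 --0--> q4
q4 --1--> q0
q0 --1--> q5
q5 --0--> q4
q4 --2--> q4
q4 --0--> q0
q0 --2--> q4
q4 --0--> q0
q0 --0--> q3
q3 --0--> q0
q0 --1--> q5
q5 --1--> q1
q1 --1--> q4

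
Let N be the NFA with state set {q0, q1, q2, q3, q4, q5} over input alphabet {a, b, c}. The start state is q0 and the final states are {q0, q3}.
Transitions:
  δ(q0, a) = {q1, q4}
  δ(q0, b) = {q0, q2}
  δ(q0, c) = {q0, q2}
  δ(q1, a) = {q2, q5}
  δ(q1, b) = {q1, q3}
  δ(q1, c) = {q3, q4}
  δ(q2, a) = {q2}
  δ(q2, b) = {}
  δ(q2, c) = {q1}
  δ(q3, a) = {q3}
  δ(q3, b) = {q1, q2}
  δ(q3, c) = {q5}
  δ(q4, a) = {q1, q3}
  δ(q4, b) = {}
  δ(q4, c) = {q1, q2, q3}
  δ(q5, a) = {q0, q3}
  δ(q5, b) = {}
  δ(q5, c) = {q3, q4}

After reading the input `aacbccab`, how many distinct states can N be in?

4

Start: {q0}
read a: {q1, q4}
read a: {q1, q2, q3, q5}
read c: {q1, q3, q4, q5}
read b: {q1, q2, q3}
read c: {q1, q3, q4, q5}
read c: {q1, q2, q3, q4, q5}
read a: {q0, q1, q2, q3, q5}
read b: {q0, q1, q2, q3}
Final reachable set {q0, q1, q2, q3} has 4 states.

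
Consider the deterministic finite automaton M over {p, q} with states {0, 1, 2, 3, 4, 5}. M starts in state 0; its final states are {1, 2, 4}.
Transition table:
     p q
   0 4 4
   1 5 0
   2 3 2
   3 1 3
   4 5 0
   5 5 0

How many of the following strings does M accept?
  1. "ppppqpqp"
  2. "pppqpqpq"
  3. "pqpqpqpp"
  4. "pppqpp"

1

"ppppqpqp": accepted
"pppqpqpq": rejected
"pqpqpqpp": rejected
"pppqpp": rejected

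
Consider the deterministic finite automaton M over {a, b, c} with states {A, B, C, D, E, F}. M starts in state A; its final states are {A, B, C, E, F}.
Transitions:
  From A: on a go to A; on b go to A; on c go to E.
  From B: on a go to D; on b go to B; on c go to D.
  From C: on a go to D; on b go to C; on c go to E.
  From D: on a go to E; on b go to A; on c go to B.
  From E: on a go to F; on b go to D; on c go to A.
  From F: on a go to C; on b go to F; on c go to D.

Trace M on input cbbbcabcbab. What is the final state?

A

A --c--> E
E --b--> D
D --b--> A
A --b--> A
A --c--> E
E --a--> F
F --b--> F
F --c--> D
D --b--> A
A --a--> A
A --b--> A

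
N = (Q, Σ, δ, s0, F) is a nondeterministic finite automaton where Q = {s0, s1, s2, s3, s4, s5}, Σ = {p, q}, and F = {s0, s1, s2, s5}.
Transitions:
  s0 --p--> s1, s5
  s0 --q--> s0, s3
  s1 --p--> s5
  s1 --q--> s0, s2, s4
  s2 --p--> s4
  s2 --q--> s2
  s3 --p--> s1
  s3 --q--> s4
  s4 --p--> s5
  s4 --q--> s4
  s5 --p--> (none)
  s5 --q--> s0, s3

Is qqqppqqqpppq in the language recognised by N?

Start: {s0}
read q: {s0, s3}
read q: {s0, s3, s4}
read q: {s0, s3, s4}
read p: {s1, s5}
read p: {s5}
read q: {s0, s3}
read q: {s0, s3, s4}
read q: {s0, s3, s4}
read p: {s1, s5}
read p: {s5}
read p: {}
The reachable set is empty and stays empty for the remaining 1 symbol.
Reachable ∩ accepting = {} — empty.

rejected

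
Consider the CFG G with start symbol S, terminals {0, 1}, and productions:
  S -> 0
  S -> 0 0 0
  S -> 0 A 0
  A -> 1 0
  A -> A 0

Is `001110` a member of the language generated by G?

no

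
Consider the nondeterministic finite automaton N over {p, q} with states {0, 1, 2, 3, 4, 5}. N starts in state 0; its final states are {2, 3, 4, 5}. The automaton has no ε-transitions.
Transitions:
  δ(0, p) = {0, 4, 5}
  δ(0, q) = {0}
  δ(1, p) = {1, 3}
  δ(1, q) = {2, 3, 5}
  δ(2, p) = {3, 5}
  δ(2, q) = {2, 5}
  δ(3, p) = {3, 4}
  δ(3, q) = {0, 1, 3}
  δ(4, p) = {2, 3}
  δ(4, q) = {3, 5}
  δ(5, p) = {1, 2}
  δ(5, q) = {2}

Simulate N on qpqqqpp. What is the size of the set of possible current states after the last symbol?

6

Start: {0}
read q: {0}
read p: {0, 4, 5}
read q: {0, 2, 3, 5}
read q: {0, 1, 2, 3, 5}
read q: {0, 1, 2, 3, 5}
read p: {0, 1, 2, 3, 4, 5}
read p: {0, 1, 2, 3, 4, 5}
Final reachable set {0, 1, 2, 3, 4, 5} has 6 states.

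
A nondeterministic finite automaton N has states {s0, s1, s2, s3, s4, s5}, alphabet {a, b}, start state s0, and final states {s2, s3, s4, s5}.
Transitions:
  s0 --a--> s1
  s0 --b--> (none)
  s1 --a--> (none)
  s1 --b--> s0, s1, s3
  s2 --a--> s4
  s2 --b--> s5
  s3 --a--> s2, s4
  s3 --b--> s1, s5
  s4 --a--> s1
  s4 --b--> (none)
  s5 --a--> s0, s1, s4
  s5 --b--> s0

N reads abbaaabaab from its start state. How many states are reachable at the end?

Start: {s0}
read a: {s1}
read b: {s0, s1, s3}
read b: {s0, s1, s3, s5}
read a: {s0, s1, s2, s4}
read a: {s1, s4}
read a: {s1}
read b: {s0, s1, s3}
read a: {s1, s2, s4}
read a: {s1, s4}
read b: {s0, s1, s3}
Final reachable set {s0, s1, s3} has 3 states.

3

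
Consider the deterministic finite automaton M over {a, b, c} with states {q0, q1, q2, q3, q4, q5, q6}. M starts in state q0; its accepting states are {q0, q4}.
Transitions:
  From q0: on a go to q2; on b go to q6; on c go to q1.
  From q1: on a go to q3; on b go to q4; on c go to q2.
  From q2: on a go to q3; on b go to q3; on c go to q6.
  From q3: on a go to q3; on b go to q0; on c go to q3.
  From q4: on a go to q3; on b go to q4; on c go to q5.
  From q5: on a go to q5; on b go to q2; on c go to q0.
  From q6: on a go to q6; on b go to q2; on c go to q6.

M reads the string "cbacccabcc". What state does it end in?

q0 --c--> q1
q1 --b--> q4
q4 --a--> q3
q3 --c--> q3
q3 --c--> q3
q3 --c--> q3
q3 --a--> q3
q3 --b--> q0
q0 --c--> q1
q1 --c--> q2

q2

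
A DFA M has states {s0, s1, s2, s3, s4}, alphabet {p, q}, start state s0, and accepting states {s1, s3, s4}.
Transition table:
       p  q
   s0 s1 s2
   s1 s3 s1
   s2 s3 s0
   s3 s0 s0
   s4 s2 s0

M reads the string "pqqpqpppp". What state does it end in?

s0 --p--> s1
s1 --q--> s1
s1 --q--> s1
s1 --p--> s3
s3 --q--> s0
s0 --p--> s1
s1 --p--> s3
s3 --p--> s0
s0 --p--> s1

s1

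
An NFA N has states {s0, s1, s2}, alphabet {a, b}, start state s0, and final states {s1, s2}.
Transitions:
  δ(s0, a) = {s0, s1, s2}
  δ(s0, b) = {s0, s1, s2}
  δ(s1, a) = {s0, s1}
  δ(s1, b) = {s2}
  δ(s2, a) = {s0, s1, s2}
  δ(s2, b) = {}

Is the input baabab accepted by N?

accepted

Start: {s0}
read b: {s0, s1, s2}
read a: {s0, s1, s2}
read a: {s0, s1, s2}
read b: {s0, s1, s2}
read a: {s0, s1, s2}
read b: {s0, s1, s2}
Reachable ∩ accepting = {s1, s2} — nonempty.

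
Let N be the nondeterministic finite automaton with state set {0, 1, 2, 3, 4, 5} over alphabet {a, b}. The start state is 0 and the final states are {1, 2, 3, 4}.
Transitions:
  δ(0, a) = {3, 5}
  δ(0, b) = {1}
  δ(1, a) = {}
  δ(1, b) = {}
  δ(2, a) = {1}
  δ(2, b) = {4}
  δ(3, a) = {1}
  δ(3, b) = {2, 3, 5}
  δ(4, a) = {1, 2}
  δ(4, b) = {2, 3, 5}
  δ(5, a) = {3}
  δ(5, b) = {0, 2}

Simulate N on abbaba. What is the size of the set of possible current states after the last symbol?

4

Start: {0}
read a: {3, 5}
read b: {0, 2, 3, 5}
read b: {0, 1, 2, 3, 4, 5}
read a: {1, 2, 3, 5}
read b: {0, 2, 3, 4, 5}
read a: {1, 2, 3, 5}
Final reachable set {1, 2, 3, 5} has 4 states.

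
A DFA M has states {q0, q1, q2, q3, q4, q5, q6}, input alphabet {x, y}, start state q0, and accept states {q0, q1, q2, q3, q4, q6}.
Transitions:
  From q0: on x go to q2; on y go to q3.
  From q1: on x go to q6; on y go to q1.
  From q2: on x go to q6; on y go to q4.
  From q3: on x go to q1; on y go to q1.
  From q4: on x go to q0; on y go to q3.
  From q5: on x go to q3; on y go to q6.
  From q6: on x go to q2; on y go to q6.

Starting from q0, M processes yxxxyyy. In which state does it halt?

q1

q0 --y--> q3
q3 --x--> q1
q1 --x--> q6
q6 --x--> q2
q2 --y--> q4
q4 --y--> q3
q3 --y--> q1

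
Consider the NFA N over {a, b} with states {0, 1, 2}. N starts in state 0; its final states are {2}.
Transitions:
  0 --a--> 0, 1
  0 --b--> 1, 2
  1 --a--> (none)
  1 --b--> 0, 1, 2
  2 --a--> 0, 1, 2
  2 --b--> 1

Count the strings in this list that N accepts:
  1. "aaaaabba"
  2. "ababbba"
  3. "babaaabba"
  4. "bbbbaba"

"aaaaabba": accepted
"ababbba": accepted
"babaaabba": accepted
"bbbbaba": accepted

4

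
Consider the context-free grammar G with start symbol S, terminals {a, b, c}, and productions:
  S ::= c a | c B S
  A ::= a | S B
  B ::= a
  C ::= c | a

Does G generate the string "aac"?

no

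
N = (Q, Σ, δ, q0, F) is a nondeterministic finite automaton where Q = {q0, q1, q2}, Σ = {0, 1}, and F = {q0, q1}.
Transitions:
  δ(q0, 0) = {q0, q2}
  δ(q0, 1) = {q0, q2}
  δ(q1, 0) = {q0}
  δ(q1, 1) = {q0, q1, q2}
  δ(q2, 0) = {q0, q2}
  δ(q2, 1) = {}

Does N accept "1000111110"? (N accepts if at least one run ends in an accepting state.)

accepted

Start: {q0}
read 1: {q0, q2}
read 0: {q0, q2}
read 0: {q0, q2}
read 0: {q0, q2}
read 1: {q0, q2}
read 1: {q0, q2}
read 1: {q0, q2}
read 1: {q0, q2}
read 1: {q0, q2}
read 0: {q0, q2}
Reachable ∩ accepting = {q0} — nonempty.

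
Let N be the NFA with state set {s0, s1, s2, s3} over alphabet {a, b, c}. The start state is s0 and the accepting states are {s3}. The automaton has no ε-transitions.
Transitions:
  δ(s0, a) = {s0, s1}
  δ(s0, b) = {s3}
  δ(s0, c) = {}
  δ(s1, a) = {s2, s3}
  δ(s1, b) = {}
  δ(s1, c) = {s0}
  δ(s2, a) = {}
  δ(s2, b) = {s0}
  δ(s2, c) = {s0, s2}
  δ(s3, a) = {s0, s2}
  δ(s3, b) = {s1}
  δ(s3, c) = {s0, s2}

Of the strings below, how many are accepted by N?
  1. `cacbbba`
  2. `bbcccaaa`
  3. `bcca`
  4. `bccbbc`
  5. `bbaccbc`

0

`cacbbba`: rejected
`bbcccaaa`: rejected
`bcca`: rejected
`bccbbc`: rejected
`bbaccbc`: rejected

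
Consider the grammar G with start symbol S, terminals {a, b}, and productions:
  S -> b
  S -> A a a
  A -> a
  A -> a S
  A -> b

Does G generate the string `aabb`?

no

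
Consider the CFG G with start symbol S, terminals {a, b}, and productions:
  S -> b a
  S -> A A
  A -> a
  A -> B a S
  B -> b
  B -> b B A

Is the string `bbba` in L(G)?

no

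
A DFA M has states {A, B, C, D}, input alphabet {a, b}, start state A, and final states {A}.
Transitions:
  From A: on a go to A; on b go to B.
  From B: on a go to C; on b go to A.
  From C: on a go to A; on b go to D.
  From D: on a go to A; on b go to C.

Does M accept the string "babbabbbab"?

rejected

A --b--> B
B --a--> C
C --b--> D
D --b--> C
C --a--> A
A --b--> B
B --b--> A
A --b--> B
B --a--> C
C --b--> D
End in state D, which is not an accepting state.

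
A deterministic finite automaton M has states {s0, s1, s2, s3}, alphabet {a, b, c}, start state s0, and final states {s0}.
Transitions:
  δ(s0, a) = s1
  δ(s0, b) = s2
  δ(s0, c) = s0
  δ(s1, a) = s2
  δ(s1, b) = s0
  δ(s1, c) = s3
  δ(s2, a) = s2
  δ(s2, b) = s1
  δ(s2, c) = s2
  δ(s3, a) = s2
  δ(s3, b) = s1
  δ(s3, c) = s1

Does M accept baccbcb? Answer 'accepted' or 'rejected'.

s0 --b--> s2
s2 --a--> s2
s2 --c--> s2
s2 --c--> s2
s2 --b--> s1
s1 --c--> s3
s3 --b--> s1
End in state s1, which is not an accepting state.

rejected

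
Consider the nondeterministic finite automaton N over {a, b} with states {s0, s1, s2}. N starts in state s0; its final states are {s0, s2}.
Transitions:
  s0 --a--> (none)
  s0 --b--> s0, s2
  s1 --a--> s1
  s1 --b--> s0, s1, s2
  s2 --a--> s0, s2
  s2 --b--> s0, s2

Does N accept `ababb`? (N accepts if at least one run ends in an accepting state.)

Start: {s0}
read a: {}
The reachable set is empty and stays empty for the remaining 4 symbols.
Reachable ∩ accepting = {} — empty.

rejected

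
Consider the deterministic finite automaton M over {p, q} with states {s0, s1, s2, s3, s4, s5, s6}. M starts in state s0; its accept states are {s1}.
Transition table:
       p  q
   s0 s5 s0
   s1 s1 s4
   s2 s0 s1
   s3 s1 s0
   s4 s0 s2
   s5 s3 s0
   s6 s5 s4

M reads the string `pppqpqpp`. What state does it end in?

s3

s0 --p--> s5
s5 --p--> s3
s3 --p--> s1
s1 --q--> s4
s4 --p--> s0
s0 --q--> s0
s0 --p--> s5
s5 --p--> s3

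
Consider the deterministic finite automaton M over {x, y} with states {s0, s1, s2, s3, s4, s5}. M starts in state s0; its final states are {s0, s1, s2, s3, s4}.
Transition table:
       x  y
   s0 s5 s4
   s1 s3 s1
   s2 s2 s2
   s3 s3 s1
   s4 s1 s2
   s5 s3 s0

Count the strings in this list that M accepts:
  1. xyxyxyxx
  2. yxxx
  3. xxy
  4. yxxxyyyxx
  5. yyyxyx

xyxyxyxx: accepted
yxxx: accepted
xxy: accepted
yxxxyyyxx: accepted
yyyxyx: accepted

5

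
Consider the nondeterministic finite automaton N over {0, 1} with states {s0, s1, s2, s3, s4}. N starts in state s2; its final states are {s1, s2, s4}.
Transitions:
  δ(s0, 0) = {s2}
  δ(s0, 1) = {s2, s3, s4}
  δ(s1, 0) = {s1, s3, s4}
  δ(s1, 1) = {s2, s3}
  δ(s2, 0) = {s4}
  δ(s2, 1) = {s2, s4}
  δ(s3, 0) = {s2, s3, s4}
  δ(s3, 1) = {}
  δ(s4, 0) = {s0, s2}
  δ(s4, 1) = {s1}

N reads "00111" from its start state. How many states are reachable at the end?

4

Start: {s2}
read 0: {s4}
read 0: {s0, s2}
read 1: {s2, s3, s4}
read 1: {s1, s2, s4}
read 1: {s1, s2, s3, s4}
Final reachable set {s1, s2, s3, s4} has 4 states.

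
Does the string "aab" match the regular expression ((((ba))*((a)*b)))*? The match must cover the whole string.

yes

Split into 1 piece aab; each matches (((ba))*((a)*b)).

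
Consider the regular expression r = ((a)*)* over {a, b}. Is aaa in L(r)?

Split into 3 pieces a · a · a; each matches (a)*.

yes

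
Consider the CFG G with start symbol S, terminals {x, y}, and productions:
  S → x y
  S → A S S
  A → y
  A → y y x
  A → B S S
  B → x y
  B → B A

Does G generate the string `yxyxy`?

S ⇒ ASS ⇒ ySS ⇒ yxyS ⇒ yxyxy

yes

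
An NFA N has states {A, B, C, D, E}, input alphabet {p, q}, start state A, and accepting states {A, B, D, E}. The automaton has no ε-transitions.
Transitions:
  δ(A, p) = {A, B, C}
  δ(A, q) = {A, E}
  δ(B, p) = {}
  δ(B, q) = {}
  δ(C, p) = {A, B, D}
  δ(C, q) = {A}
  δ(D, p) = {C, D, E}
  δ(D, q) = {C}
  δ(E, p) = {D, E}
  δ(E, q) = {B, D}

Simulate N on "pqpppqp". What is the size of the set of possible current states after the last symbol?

Start: {A}
read p: {A, B, C}
read q: {A, E}
read p: {A, B, C, D, E}
read p: {A, B, C, D, E}
read p: {A, B, C, D, E}
read q: {A, B, C, D, E}
read p: {A, B, C, D, E}
Final reachable set {A, B, C, D, E} has 5 states.

5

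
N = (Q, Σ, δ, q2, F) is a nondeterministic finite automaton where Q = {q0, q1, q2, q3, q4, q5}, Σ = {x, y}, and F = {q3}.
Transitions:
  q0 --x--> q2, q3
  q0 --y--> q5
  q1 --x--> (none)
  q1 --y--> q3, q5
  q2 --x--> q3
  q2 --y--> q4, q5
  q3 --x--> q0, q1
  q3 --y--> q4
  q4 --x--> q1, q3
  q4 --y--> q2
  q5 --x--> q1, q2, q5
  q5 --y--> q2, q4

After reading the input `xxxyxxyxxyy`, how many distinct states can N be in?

3

Start: {q2}
read x: {q3}
read x: {q0, q1}
read x: {q2, q3}
read y: {q4, q5}
read x: {q1, q2, q3, q5}
read x: {q0, q1, q2, q3, q5}
read y: {q2, q3, q4, q5}
read x: {q0, q1, q2, q3, q5}
read x: {q0, q1, q2, q3, q5}
read y: {q2, q3, q4, q5}
read y: {q2, q4, q5}
Final reachable set {q2, q4, q5} has 3 states.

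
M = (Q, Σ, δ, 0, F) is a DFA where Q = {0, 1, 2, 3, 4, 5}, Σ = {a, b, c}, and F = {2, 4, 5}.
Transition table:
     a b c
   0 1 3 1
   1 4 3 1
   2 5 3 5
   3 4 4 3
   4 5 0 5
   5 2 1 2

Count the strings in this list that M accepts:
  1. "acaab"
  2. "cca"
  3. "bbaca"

2

"acaab": rejected
"cca": accepted
"bbaca": accepted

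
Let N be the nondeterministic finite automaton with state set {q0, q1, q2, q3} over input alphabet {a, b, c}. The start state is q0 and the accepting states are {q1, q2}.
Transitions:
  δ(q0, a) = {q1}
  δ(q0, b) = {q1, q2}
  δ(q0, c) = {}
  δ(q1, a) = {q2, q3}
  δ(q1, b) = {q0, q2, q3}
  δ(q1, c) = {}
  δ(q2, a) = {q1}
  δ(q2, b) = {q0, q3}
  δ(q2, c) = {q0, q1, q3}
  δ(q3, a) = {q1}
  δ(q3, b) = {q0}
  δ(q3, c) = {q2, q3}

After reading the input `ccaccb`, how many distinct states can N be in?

0

Start: {q0}
read c: {}
The reachable set is empty and stays empty for the remaining 5 symbols.
Final reachable set {} has 0 states.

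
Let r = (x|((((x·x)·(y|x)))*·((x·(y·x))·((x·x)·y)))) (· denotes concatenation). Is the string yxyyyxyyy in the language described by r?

no

Neither x nor ((((x·x)·(y|x)))*·((x·(y·x))·((x·x)·y))) matches yxyyyxyyy.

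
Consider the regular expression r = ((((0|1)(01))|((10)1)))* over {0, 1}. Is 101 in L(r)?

yes

Split into 1 piece 101; each matches (((0|1)(01))|((10)1)).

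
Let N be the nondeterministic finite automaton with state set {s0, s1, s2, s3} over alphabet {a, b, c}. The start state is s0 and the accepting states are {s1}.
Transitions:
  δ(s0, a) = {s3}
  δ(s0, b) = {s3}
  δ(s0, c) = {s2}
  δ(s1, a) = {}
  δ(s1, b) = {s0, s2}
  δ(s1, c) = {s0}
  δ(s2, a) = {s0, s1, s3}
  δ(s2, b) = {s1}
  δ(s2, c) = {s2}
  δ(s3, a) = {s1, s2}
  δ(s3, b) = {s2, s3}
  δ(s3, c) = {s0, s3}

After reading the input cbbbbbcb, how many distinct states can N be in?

3

Start: {s0}
read c: {s2}
read b: {s1}
read b: {s0, s2}
read b: {s1, s3}
read b: {s0, s2, s3}
read b: {s1, s2, s3}
read c: {s0, s2, s3}
read b: {s1, s2, s3}
Final reachable set {s1, s2, s3} has 3 states.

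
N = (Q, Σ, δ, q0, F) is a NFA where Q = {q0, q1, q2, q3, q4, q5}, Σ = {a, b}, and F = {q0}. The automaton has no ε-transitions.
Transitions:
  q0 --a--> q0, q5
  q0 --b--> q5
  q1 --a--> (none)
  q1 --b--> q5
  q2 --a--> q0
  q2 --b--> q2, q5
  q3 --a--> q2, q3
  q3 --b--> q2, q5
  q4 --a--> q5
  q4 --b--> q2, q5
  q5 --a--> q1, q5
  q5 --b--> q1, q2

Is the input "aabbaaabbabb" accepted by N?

rejected

Start: {q0}
read a: {q0, q5}
read a: {q0, q1, q5}
read b: {q1, q2, q5}
read b: {q1, q2, q5}
read a: {q0, q1, q5}
read a: {q0, q1, q5}
read a: {q0, q1, q5}
read b: {q1, q2, q5}
read b: {q1, q2, q5}
read a: {q0, q1, q5}
read b: {q1, q2, q5}
read b: {q1, q2, q5}
Reachable ∩ accepting = {} — empty.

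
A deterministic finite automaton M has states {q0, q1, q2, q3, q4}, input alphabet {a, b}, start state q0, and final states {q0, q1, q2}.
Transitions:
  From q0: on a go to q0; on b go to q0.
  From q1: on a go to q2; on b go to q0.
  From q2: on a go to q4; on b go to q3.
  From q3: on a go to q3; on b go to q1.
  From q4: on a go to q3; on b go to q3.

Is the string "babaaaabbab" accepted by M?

q0 --b--> q0
q0 --a--> q0
q0 --b--> q0
q0 --a--> q0
q0 --a--> q0
q0 --a--> q0
q0 --a--> q0
q0 --b--> q0
q0 --b--> q0
q0 --a--> q0
q0 --b--> q0
End in state q0, which is an accepting state.

accepted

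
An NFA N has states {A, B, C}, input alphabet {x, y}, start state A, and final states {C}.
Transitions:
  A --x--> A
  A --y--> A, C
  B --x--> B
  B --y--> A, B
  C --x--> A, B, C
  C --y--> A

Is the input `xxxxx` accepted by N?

Start: {A}
read x: {A}
read x: {A}
read x: {A}
read x: {A}
read x: {A}
Reachable ∩ accepting = {} — empty.

rejected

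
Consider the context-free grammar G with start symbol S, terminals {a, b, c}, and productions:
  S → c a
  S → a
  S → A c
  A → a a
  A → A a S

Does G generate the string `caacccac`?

no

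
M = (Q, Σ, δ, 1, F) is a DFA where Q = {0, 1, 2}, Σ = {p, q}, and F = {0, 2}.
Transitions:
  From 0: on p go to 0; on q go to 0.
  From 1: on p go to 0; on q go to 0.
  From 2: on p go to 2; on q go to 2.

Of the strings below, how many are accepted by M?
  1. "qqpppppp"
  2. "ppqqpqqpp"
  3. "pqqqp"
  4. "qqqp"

"qqpppppp": accepted
"ppqqpqqpp": accepted
"pqqqp": accepted
"qqqp": accepted

4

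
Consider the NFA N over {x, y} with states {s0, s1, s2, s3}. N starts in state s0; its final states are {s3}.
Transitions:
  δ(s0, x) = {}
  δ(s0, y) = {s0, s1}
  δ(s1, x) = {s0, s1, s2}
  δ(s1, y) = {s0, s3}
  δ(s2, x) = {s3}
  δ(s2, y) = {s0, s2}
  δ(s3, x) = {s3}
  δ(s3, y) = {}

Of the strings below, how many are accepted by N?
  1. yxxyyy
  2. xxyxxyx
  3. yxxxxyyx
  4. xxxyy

yxxyyy: accepted
xxyxxyx: rejected
yxxxxyyx: accepted
xxxyy: rejected

2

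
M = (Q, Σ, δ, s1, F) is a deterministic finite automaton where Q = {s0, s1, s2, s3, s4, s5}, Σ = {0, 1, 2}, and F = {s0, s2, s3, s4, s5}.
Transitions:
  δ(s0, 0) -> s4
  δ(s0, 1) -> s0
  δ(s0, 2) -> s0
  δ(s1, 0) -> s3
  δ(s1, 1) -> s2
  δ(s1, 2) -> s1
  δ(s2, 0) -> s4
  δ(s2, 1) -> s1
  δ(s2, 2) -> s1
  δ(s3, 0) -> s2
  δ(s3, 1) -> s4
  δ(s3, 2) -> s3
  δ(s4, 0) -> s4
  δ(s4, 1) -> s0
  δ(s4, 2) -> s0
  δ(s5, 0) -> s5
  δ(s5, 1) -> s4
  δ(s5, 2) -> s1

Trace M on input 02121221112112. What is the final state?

s1 --0--> s3
s3 --2--> s3
s3 --1--> s4
s4 --2--> s0
s0 --1--> s0
s0 --2--> s0
s0 --2--> s0
s0 --1--> s0
s0 --1--> s0
s0 --1--> s0
s0 --2--> s0
s0 --1--> s0
s0 --1--> s0
s0 --2--> s0

s0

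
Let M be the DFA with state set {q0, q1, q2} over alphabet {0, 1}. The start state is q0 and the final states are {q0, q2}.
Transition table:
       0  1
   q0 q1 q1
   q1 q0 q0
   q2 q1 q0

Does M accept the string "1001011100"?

q0 --1--> q1
q1 --0--> q0
q0 --0--> q1
q1 --1--> q0
q0 --0--> q1
q1 --1--> q0
q0 --1--> q1
q1 --1--> q0
q0 --0--> q1
q1 --0--> q0
End in state q0, which is an accepting state.

accepted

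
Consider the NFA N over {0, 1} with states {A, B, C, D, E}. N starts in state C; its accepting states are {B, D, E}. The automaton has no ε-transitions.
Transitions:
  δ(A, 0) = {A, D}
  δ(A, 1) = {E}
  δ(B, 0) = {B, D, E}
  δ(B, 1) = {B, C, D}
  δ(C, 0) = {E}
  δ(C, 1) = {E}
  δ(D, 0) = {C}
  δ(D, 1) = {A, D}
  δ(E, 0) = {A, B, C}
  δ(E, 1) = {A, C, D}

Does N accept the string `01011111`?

accepted

Start: {C}
read 0: {E}
read 1: {A, C, D}
read 0: {A, C, D, E}
read 1: {A, C, D, E}
read 1: {A, C, D, E}
read 1: {A, C, D, E}
read 1: {A, C, D, E}
read 1: {A, C, D, E}
Reachable ∩ accepting = {D, E} — nonempty.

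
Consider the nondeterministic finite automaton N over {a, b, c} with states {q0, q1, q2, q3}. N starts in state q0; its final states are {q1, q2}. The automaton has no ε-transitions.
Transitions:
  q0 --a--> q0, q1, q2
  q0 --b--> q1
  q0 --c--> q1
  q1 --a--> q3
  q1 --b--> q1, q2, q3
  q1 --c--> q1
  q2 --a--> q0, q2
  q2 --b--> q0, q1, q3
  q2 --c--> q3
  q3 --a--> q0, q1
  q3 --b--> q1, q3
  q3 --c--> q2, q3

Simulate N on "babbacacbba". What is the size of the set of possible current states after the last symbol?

4

Start: {q0}
read b: {q1}
read a: {q3}
read b: {q1, q3}
read b: {q1, q2, q3}
read a: {q0, q1, q2, q3}
read c: {q1, q2, q3}
read a: {q0, q1, q2, q3}
read c: {q1, q2, q3}
read b: {q0, q1, q2, q3}
read b: {q0, q1, q2, q3}
read a: {q0, q1, q2, q3}
Final reachable set {q0, q1, q2, q3} has 4 states.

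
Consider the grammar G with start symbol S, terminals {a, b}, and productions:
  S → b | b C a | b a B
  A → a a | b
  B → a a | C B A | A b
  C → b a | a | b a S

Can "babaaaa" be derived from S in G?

no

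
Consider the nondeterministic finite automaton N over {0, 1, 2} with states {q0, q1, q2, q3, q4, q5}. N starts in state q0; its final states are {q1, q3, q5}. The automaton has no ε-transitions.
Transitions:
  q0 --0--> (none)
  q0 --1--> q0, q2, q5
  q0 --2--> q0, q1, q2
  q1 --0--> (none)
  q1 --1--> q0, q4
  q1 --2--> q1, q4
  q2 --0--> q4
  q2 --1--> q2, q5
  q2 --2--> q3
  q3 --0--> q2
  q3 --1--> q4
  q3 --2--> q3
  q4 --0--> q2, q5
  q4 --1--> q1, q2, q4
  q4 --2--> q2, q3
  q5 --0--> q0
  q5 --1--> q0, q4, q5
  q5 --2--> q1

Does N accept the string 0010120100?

Start: {q0}
read 0: {}
The reachable set is empty and stays empty for the remaining 9 symbols.
Reachable ∩ accepting = {} — empty.

rejected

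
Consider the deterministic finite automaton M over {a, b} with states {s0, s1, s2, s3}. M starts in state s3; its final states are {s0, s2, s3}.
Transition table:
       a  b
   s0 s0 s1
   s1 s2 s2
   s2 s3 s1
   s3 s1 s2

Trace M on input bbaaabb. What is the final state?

s1

s3 --b--> s2
s2 --b--> s1
s1 --a--> s2
s2 --a--> s3
s3 --a--> s1
s1 --b--> s2
s2 --b--> s1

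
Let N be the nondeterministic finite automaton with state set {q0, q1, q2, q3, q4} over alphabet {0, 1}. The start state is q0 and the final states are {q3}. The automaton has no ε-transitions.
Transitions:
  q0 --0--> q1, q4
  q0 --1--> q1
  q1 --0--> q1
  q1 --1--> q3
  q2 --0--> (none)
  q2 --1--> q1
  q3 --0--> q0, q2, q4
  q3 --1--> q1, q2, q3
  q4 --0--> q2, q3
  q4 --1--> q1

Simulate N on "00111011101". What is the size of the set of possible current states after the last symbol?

2

Start: {q0}
read 0: {q1, q4}
read 0: {q1, q2, q3}
read 1: {q1, q2, q3}
read 1: {q1, q2, q3}
read 1: {q1, q2, q3}
read 0: {q0, q1, q2, q4}
read 1: {q1, q3}
read 1: {q1, q2, q3}
read 1: {q1, q2, q3}
read 0: {q0, q1, q2, q4}
read 1: {q1, q3}
Final reachable set {q1, q3} has 2 states.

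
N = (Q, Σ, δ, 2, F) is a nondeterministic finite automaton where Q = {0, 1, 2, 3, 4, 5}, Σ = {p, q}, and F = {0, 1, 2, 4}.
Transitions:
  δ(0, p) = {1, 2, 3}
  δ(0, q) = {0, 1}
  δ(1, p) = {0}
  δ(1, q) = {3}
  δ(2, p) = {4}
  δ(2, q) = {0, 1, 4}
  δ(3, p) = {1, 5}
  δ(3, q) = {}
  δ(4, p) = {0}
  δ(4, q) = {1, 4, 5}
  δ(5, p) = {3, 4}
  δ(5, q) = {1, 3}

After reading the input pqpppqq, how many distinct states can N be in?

Start: {2}
read p: {4}
read q: {1, 4, 5}
read p: {0, 3, 4}
read p: {0, 1, 2, 3, 5}
read p: {0, 1, 2, 3, 4, 5}
read q: {0, 1, 3, 4, 5}
read q: {0, 1, 3, 4, 5}
Final reachable set {0, 1, 3, 4, 5} has 5 states.

5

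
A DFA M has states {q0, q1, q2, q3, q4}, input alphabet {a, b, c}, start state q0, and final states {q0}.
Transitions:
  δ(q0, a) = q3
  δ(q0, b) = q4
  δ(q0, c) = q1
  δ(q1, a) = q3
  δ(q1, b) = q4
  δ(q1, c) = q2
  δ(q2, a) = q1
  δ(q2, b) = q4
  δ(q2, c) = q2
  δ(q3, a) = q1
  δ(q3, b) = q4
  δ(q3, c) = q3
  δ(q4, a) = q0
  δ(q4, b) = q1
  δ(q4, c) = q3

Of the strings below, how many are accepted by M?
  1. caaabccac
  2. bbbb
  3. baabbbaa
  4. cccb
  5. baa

caaabccac: rejected
bbbb: rejected
baabbbaa: rejected
cccb: rejected
baa: rejected

0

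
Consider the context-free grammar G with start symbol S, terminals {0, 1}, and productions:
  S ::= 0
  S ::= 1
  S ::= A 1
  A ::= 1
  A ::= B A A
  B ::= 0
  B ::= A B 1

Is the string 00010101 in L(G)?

no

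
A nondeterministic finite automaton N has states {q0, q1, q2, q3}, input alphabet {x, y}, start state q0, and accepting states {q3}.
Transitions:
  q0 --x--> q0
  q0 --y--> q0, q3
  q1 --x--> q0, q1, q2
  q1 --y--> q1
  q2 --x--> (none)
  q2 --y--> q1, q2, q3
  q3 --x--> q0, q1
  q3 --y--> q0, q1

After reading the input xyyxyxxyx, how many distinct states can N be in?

Start: {q0}
read x: {q0}
read y: {q0, q3}
read y: {q0, q1, q3}
read x: {q0, q1, q2}
read y: {q0, q1, q2, q3}
read x: {q0, q1, q2}
read x: {q0, q1, q2}
read y: {q0, q1, q2, q3}
read x: {q0, q1, q2}
Final reachable set {q0, q1, q2} has 3 states.

3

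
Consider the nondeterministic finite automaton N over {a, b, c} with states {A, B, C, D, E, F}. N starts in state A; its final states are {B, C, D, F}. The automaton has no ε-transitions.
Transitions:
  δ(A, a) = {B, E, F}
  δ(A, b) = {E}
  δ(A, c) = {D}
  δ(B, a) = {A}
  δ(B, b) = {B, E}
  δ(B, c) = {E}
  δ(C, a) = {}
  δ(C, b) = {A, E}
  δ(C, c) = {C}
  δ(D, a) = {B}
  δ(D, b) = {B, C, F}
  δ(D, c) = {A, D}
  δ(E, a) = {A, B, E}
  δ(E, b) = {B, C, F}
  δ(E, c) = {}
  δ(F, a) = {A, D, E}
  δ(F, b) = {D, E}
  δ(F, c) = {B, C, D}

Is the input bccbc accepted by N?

Start: {A}
read b: {E}
read c: {}
The reachable set is empty and stays empty for the remaining 3 symbols.
Reachable ∩ accepting = {} — empty.

rejected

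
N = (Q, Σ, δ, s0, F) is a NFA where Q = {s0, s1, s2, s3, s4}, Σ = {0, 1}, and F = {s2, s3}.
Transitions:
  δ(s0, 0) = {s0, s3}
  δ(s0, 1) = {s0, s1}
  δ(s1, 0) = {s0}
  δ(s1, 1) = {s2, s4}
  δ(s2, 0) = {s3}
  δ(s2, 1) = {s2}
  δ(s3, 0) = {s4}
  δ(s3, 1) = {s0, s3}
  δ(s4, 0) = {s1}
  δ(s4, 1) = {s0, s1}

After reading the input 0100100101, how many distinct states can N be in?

Start: {s0}
read 0: {s0, s3}
read 1: {s0, s1, s3}
read 0: {s0, s3, s4}
read 0: {s0, s1, s3, s4}
read 1: {s0, s1, s2, s3, s4}
read 0: {s0, s1, s3, s4}
read 0: {s0, s1, s3, s4}
read 1: {s0, s1, s2, s3, s4}
read 0: {s0, s1, s3, s4}
read 1: {s0, s1, s2, s3, s4}
Final reachable set {s0, s1, s2, s3, s4} has 5 states.

5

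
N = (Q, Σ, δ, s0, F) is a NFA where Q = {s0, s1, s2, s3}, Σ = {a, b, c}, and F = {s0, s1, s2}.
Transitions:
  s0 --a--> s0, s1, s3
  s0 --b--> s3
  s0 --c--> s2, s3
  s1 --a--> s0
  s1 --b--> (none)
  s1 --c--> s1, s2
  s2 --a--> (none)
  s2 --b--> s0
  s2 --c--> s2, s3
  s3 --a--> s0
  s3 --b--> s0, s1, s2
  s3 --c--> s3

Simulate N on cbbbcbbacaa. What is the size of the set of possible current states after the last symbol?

3

Start: {s0}
read c: {s2, s3}
read b: {s0, s1, s2}
read b: {s0, s3}
read b: {s0, s1, s2, s3}
read c: {s1, s2, s3}
read b: {s0, s1, s2}
read b: {s0, s3}
read a: {s0, s1, s3}
read c: {s1, s2, s3}
read a: {s0}
read a: {s0, s1, s3}
Final reachable set {s0, s1, s3} has 3 states.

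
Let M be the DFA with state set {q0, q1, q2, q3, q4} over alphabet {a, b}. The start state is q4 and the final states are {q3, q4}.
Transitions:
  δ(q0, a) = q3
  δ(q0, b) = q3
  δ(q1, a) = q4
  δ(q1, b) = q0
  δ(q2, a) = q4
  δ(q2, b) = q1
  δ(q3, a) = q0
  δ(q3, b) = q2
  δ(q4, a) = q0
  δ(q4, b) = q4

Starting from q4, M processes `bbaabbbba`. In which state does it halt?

q0

q4 --b--> q4
q4 --b--> q4
q4 --a--> q0
q0 --a--> q3
q3 --b--> q2
q2 --b--> q1
q1 --b--> q0
q0 --b--> q3
q3 --a--> q0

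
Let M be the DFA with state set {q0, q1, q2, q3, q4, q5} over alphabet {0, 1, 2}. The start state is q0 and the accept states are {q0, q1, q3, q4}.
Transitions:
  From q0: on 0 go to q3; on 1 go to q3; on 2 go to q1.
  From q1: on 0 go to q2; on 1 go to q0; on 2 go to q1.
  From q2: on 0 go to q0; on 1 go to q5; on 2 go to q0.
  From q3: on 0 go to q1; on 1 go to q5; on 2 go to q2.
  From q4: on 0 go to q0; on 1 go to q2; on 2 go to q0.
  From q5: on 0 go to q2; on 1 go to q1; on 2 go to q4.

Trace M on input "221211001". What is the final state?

q0 --2--> q1
q1 --2--> q1
q1 --1--> q0
q0 --2--> q1
q1 --1--> q0
q0 --1--> q3
q3 --0--> q1
q1 --0--> q2
q2 --1--> q5

q5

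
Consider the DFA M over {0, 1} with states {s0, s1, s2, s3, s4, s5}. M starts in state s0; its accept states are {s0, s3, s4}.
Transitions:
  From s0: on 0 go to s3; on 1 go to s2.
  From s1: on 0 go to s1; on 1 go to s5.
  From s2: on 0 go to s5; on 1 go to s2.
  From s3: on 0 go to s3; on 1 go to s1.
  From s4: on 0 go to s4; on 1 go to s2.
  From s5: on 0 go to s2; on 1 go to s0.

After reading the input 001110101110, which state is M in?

s5

s0 --0--> s3
s3 --0--> s3
s3 --1--> s1
s1 --1--> s5
s5 --1--> s0
s0 --0--> s3
s3 --1--> s1
s1 --0--> s1
s1 --1--> s5
s5 --1--> s0
s0 --1--> s2
s2 --0--> s5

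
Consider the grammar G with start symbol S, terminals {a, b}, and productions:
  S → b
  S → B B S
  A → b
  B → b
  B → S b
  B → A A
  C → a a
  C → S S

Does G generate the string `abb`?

no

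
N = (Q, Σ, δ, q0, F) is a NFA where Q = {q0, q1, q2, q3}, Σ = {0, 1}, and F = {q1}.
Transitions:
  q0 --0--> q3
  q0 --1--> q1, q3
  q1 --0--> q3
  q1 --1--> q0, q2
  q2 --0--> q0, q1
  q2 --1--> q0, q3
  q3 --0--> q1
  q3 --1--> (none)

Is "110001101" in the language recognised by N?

rejected

Start: {q0}
read 1: {q1, q3}
read 1: {q0, q2}
read 0: {q0, q1, q3}
read 0: {q1, q3}
read 0: {q1, q3}
read 1: {q0, q2}
read 1: {q0, q1, q3}
read 0: {q1, q3}
read 1: {q0, q2}
Reachable ∩ accepting = {} — empty.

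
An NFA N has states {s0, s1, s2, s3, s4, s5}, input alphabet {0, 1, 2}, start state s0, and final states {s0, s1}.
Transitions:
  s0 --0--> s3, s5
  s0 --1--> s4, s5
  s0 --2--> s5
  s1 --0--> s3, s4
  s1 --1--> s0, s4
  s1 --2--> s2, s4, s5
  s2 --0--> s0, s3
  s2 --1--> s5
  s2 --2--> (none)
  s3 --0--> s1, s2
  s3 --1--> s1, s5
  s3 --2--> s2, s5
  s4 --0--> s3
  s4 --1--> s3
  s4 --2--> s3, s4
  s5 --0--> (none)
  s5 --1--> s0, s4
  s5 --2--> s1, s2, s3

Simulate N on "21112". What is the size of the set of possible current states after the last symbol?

Start: {s0}
read 2: {s5}
read 1: {s0, s4}
read 1: {s3, s4, s5}
read 1: {s0, s1, s3, s4, s5}
read 2: {s1, s2, s3, s4, s5}
Final reachable set {s1, s2, s3, s4, s5} has 5 states.

5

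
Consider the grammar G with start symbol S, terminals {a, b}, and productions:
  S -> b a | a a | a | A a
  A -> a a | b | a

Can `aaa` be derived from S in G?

yes

S ⇒ Aa ⇒ aaa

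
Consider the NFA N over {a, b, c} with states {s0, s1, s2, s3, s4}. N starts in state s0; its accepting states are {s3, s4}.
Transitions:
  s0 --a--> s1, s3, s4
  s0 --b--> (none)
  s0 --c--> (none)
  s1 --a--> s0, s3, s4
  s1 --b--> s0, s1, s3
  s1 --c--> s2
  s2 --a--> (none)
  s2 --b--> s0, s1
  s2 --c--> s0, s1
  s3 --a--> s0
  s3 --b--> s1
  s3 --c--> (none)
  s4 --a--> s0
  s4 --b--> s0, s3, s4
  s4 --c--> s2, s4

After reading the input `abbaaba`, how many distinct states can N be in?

Start: {s0}
read a: {s1, s3, s4}
read b: {s0, s1, s3, s4}
read b: {s0, s1, s3, s4}
read a: {s0, s1, s3, s4}
read a: {s0, s1, s3, s4}
read b: {s0, s1, s3, s4}
read a: {s0, s1, s3, s4}
Final reachable set {s0, s1, s3, s4} has 4 states.

4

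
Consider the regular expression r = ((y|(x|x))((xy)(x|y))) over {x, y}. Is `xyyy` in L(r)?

No split of xyyy into u·v has (y|(x|x)) matching u and ((xy)(x|y)) matching v.

no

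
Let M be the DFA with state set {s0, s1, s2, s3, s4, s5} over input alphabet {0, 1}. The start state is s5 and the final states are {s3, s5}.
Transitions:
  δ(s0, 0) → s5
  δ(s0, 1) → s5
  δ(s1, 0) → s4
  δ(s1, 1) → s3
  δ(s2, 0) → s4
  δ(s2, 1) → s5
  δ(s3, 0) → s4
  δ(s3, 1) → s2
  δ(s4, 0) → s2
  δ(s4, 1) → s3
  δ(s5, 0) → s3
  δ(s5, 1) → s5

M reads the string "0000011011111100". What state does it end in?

s4

s5 --0--> s3
s3 --0--> s4
s4 --0--> s2
s2 --0--> s4
s4 --0--> s2
s2 --1--> s5
s5 --1--> s5
s5 --0--> s3
s3 --1--> s2
s2 --1--> s5
s5 --1--> s5
s5 --1--> s5
s5 --1--> s5
s5 --1--> s5
s5 --0--> s3
s3 --0--> s4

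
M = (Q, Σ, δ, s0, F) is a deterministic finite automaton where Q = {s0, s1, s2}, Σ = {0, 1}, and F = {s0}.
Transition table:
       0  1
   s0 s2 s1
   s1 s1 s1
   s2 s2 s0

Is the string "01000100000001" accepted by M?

accepted

s0 --0--> s2
s2 --1--> s0
s0 --0--> s2
s2 --0--> s2
s2 --0--> s2
s2 --1--> s0
s0 --0--> s2
s2 --0--> s2
s2 --0--> s2
s2 --0--> s2
s2 --0--> s2
s2 --0--> s2
s2 --0--> s2
s2 --1--> s0
End in state s0, which is an accepting state.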